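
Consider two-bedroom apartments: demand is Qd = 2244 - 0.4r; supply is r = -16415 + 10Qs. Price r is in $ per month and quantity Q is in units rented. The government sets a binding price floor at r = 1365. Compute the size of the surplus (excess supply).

Surplus = 80

Solving each curve for Q: Qs = 1641.5 + 0.1r.
With r fixed at 1365, quantity demanded is 1698 and quantity supplied is 1778.
Surplus = Qs - Qd = 1778 - 1698 = 80.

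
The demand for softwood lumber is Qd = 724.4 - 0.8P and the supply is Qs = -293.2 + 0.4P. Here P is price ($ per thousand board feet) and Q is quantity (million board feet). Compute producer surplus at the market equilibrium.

Producer surplus = 2645

Equating demand and supply, 724.4 - 0.8P = -293.2 + 0.4P gives 1.2P = 1017.6, so P* = 848.
Plugging P* into demand: Q* = 724.4 - 0.8(848) = 46.
Supply choke price (Qs = 0): P = 733. Producer surplus = ½ × (848 - 733) × 46 = 2645.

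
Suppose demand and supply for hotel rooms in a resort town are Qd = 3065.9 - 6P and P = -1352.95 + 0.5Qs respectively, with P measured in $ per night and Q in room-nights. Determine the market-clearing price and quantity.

P* = 45, Q* = 2795.9

In direct form, Qs = 2705.9 + 2P.
Set Qd = Qs: 3065.9 - 6P = 2705.9 + 2P, so 360 = 8P and P* = 45.
From the demand curve, Q* = 3065.9 - 6(45) = 2795.9.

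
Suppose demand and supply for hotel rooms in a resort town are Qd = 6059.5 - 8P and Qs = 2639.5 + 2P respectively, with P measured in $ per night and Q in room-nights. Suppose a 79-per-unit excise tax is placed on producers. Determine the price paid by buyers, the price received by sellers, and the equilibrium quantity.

The tax drives a wedge P_b - P_s = 79. Substituting P_s = P_b - 79 into supply: Qs = 2481.5 + 2P_b.
Market clearing requires 6059.5 - 8P_b = 2481.5 + 2P_b; hence 3578 = 10P_b and P_b = 357.8.
So P_s = 278.8 and the quantity traded is Q = 6059.5 - 8(357.8) = 3197.1.

P_b = 357.8, P_s = 278.8, Q = 3197.1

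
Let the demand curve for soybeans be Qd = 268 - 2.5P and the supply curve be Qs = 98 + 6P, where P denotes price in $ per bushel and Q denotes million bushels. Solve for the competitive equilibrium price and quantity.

Equating demand and supply, 268 - 2.5P = 98 + 6P gives 8.5P = 170, so P* = 20.
Plugging P* into demand: Q* = 268 - 2.5(20) = 218.

P* = 20, Q* = 218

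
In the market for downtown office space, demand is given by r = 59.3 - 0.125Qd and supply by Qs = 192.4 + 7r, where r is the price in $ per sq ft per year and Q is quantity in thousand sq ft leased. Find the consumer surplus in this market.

Inverting to quantity form: Qd = 474.4 - 8r.
At equilibrium Qd = Qs, so 474.4 - 8r = 192.4 + 7r; collecting terms, 282 = 15r and r* = 18.8.
From the demand curve, Q* = 474.4 - 8(18.8) = 324.
Demand choke price (Qd = 0): r = 474.4/8 = 59.3. Consumer surplus = ½ × (59.3 - 18.8) × 324 = 6561.

Consumer surplus = 6561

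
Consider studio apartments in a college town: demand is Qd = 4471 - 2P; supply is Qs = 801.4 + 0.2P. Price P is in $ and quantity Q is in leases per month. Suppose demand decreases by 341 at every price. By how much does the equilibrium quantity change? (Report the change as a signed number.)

ΔQ = -31

Set Qd = Qs: 4471 - 2P = 801.4 + 0.2P, so 3669.6 = 2.2P and P* = 1668.
Substitute back: Q* = 4471 - 2(1668) = 1135.
After the shift, demand is Qd = 4130 - 2P.
New equilibrium: 3328.6 = 2.2P, so P = 1513 and Q = 1104.
ΔQ = 1104 - 1135 = -31.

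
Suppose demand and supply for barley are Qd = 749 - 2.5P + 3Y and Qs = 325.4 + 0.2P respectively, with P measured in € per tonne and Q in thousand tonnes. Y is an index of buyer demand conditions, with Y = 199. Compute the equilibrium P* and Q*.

With Y = 199, demand is Qd = 1346 - 2.5P.
Equating demand and supply, 1346 - 2.5P = 325.4 + 0.2P gives 2.7P = 1020.6, so P* = 378.
From the demand curve, Q* = 1346 - 2.5(378) = 401.

P* = 378, Q* = 401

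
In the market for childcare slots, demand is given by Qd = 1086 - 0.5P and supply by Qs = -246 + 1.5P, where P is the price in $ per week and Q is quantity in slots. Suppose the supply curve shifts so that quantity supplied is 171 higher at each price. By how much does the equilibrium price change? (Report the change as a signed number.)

ΔP = -85.5

Set Qd = Qs: 1086 - 0.5P = -246 + 1.5P, so 1332 = 2P and P* = 666.
Plugging P* into demand: Q* = 1086 - 0.5(666) = 753.
After the shift, supply is Qs = -75 + 1.5P.
Re-solving, 2P = 1161 gives P = 580.5 and Q = 795.75.
ΔP = 580.5 - 666 = -85.5.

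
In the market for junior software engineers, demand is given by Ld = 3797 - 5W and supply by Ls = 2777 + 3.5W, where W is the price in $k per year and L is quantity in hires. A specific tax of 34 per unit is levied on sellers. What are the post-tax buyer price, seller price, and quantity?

The tax drives a wedge W_b - W_s = 34. Substituting W_s = W_b - 34 into supply: Ls = 2658 + 3.5W_b.
Market clearing requires 3797 - 5W_b = 2658 + 3.5W_b; hence 1139 = 8.5W_b and W_b = 134.
Then W_s = 134 - 34 = 100 and L = 3797 - 5(134) = 3127.

W_b = 134, W_s = 100, L = 3127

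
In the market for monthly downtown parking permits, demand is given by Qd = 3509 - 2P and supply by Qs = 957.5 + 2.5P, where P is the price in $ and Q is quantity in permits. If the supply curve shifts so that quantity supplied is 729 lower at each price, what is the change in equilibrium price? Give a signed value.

ΔP = 162

Equating demand and supply, 3509 - 2P = 957.5 + 2.5P gives 4.5P = 2551.5, so P* = 567.
Substitute back: Q* = 3509 - 2(567) = 2375.
After the shift, supply is Qs = 228.5 + 2.5P.
The new intersection has 3280.5 = 4.5P, i.e. P = 729, Q = 2051.
ΔP = 729 - 567 = 162.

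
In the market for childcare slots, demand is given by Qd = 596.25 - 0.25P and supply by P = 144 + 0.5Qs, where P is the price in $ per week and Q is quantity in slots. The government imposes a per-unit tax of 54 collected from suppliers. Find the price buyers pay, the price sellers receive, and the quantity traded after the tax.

Solving each curve for Q: Qs = -288 + 2P.
The tax drives a wedge P_b - P_s = 54. Substituting P_s = P_b - 54 into supply: Qs = -396 + 2P_b.
Equate demand and the shifted supply: 596.25 - 0.25P_b = -396 + 2P_b, giving 2.25P_b = 992.25, so P_b = 441.
Then P_s = 441 - 54 = 387 and Q = 596.25 - 0.25(441) = 486.

P_b = 441, P_s = 387, Q = 486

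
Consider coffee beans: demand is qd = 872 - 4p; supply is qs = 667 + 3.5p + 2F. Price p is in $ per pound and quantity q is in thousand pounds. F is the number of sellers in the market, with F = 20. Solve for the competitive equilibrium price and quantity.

With F = 20, supply is qs = 707 + 3.5p.
Equating demand and supply, 872 - 4p = 707 + 3.5p gives 7.5p = 165, so p* = 22.
Substitute back: q* = 872 - 4(22) = 784.

p* = 22, q* = 784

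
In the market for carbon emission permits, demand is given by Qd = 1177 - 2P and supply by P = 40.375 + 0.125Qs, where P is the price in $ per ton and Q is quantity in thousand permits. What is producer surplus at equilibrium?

Inverting to quantity form: Qs = -323 + 8P.
Equating demand and supply, 1177 - 2P = -323 + 8P gives 10P = 1500, so P* = 150.
From the demand curve, Q* = 1177 - 2(150) = 877.
Supply choke price (Qs = 0): P = 40.375. Producer surplus = ½ × (150 - 40.375) × 877 = 48070.5625.

Producer surplus = 48070.5625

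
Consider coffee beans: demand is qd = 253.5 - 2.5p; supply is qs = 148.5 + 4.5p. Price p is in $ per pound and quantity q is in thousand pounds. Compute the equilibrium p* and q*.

p* = 15, q* = 216

At equilibrium qd = qs, so 253.5 - 2.5p = 148.5 + 4.5p; collecting terms, 105 = 7p and p* = 15.
Then q* = 253.5 - 2.5(15) = 216.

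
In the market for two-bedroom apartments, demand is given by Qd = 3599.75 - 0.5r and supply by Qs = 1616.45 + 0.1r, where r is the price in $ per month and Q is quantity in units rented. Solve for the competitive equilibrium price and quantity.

At equilibrium Qd = Qs, so 3599.75 - 0.5r = 1616.45 + 0.1r; collecting terms, 1983.3 = 0.6r and r* = 3305.5.
Plugging r* into demand: Q* = 3599.75 - 0.5(3305.5) = 1947.

r* = 3305.5, Q* = 1947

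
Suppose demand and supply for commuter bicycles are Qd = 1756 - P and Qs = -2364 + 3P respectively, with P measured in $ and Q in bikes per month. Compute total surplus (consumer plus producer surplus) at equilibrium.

Set Qd = Qs: 1756 - P = -2364 + 3P, so 4120 = 4P and P* = 1030.
Then Q* = 1756 - 1030 = 726.
Demand choke price = 1756; supply choke price = 788. CS = ½(1756 - 1030)(726) = 263538; PS = ½(1030 - 788)(726) = 87846. Total surplus = 351384.

Total surplus = 351384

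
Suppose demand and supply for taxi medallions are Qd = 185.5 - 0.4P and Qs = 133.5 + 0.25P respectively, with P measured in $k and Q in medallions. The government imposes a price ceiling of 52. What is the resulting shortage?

Shortage = 18.2

With P fixed at 52, quantity demanded is 164.7 and quantity supplied is 146.5.
Shortage = Qd - Qs = 164.7 - 146.5 = 18.2.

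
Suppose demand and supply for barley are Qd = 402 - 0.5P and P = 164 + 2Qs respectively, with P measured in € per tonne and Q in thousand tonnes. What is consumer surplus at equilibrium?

Consumer surplus = 25600

Inverting to quantity form: Qs = -82 + 0.5P.
Equating demand and supply, 402 - 0.5P = -82 + 0.5P gives P = 484, so P* = 484.
Plugging P* into demand: Q* = 402 - 0.5(484) = 160.
Demand choke price (Qd = 0): P = 402/0.5 = 804. Consumer surplus = ½ × (804 - 484) × 160 = 25600.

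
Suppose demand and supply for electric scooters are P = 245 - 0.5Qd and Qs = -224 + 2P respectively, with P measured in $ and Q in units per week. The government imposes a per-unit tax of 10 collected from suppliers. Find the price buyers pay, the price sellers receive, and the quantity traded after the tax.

In direct form, Qd = 490 - 2P.
With a tax of 10 on suppliers, they supply based on the net price P_s = P_b - 10, so Qs = -244 + 2P_b.
Set Qd = Qs: 490 - 2P_b = -244 + 2P_b, so 734 = 4P_b and P_b = 183.5.
So P_s = 173.5 and the quantity traded is Q = 490 - 2(183.5) = 123.

P_b = 183.5, P_s = 173.5, Q = 123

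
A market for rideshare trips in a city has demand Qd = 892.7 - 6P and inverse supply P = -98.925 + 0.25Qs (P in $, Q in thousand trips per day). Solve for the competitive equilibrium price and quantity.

Inverting to quantity form: Qs = 395.7 + 4P.
At equilibrium Qd = Qs, so 892.7 - 6P = 395.7 + 4P; collecting terms, 497 = 10P and P* = 49.7.
From the demand curve, Q* = 892.7 - 6(49.7) = 594.5.

P* = 49.7, Q* = 594.5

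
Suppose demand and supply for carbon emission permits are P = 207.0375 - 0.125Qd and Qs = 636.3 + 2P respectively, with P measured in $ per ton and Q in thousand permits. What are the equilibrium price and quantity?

P* = 102, Q* = 840.3

Solving each curve for Q: Qd = 1656.3 - 8P.
The market clears where 1656.3 - 8P = 636.3 + 2P. Rearranging, 10P = 1020, hence P* = 102.
Substitute back: Q* = 1656.3 - 8(102) = 840.3.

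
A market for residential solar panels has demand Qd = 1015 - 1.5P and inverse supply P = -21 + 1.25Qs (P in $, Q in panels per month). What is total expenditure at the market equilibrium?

Total expenditure = 157976

Inverting to quantity form: Qs = 16.8 + 0.8P.
The market clears where 1015 - 1.5P = 16.8 + 0.8P. Rearranging, 2.3P = 998.2, hence P* = 434.
Then Q* = 1015 - 1.5(434) = 364.
Total expenditure = P* × Q* = 434 × 364 = 157976.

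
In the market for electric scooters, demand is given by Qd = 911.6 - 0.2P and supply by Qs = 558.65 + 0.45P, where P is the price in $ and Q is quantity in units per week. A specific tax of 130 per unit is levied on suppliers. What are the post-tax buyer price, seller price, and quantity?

Suppliers keep P_s = P_b - 130 per unit, so supply in terms of the buyer price is Qs = 500.15 + 0.45P_b.
Market clearing requires 911.6 - 0.2P_b = 500.15 + 0.45P_b; hence 411.45 = 0.65P_b and P_b = 633.
Then P_s = 633 - 130 = 503 and Q = 911.6 - 0.2(633) = 785.

P_b = 633, P_s = 503, Q = 785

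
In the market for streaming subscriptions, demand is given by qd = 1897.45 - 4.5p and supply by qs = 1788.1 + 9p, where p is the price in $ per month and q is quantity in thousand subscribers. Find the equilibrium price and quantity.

The market clears where 1897.45 - 4.5p = 1788.1 + 9p. Rearranging, 13.5p = 109.35, hence p* = 8.1.
Plugging p* into demand: q* = 1897.45 - 4.5(8.1) = 1861.

p* = 8.1, q* = 1861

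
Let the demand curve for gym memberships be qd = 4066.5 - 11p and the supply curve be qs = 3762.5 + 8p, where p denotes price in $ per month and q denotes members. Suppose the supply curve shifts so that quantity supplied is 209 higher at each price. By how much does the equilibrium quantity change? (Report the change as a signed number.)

Δq = 121

At equilibrium qd = qs, so 4066.5 - 11p = 3762.5 + 8p; collecting terms, 304 = 19p and p* = 16.
Plugging p* into demand: q* = 4066.5 - 11(16) = 3890.5.
After the shift, supply is qs = 3971.5 + 8p.
Re-solving, 19p = 95 gives p = 5 and q = 4011.5.
Δq = 4011.5 - 3890.5 = 121.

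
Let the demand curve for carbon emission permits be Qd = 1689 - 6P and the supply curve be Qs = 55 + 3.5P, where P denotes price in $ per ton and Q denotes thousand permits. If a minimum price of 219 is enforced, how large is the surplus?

Surplus = 446.5

At P = 219: Qd = 375 and Qs = 821.5.
Surplus = Qs - Qd = 821.5 - 375 = 446.5.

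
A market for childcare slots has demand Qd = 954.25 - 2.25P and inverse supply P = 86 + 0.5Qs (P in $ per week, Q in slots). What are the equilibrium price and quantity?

P* = 265, Q* = 358

Solving each curve for Q: Qs = -172 + 2P.
The market clears where 954.25 - 2.25P = -172 + 2P. Rearranging, 4.25P = 1126.25, hence P* = 265.
From the demand curve, Q* = 954.25 - 2.25(265) = 358.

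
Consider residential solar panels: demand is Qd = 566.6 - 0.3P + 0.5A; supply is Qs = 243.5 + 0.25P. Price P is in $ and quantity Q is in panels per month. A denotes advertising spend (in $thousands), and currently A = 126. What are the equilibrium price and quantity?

P* = 702, Q* = 419

With A = 126, demand is Qd = 629.6 - 0.3P.
Set Qd = Qs: 629.6 - 0.3P = 243.5 + 0.25P, so 386.1 = 0.55P and P* = 702.
Then Q* = 629.6 - 0.3(702) = 419.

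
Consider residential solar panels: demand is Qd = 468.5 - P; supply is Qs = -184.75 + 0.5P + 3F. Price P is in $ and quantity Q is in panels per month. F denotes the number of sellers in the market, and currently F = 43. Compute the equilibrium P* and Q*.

With F = 43, supply is Qs = -55.75 + 0.5P.
Equating demand and supply, 468.5 - P = -55.75 + 0.5P gives 1.5P = 524.25, so P* = 349.5.
From the demand curve, Q* = 468.5 - 349.5 = 119.

P* = 349.5, Q* = 119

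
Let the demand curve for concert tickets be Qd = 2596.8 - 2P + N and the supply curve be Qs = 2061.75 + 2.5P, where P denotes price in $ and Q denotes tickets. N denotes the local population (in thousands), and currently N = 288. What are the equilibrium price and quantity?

P* = 182.9, Q* = 2519

With N = 288, demand is Qd = 2884.8 - 2P.
At equilibrium Qd = Qs, so 2884.8 - 2P = 2061.75 + 2.5P; collecting terms, 823.05 = 4.5P and P* = 182.9.
From the demand curve, Q* = 2884.8 - 2(182.9) = 2519.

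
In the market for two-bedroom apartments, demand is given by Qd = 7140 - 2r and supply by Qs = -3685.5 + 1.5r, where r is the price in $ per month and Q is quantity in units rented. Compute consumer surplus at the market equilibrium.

Set Qd = Qs: 7140 - 2r = -3685.5 + 1.5r, so 10825.5 = 3.5r and r* = 3093.
Plugging r* into demand: Q* = 7140 - 2(3093) = 954.
Demand choke price (Qd = 0): r = 7140/2 = 3570. Consumer surplus = ½ × (3570 - 3093) × 954 = 227529.

Consumer surplus = 227529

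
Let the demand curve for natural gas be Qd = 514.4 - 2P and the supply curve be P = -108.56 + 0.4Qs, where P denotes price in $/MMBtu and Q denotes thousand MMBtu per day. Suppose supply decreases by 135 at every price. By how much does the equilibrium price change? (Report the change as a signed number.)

Rewriting in direct form: Qs = 271.4 + 2.5P.
Set Qd = Qs: 514.4 - 2P = 271.4 + 2.5P, so 243 = 4.5P and P* = 54.
Substitute back: Q* = 514.4 - 2(54) = 406.4.
After the shift, supply is Qs = 136.4 + 2.5P.
New equilibrium: 378 = 4.5P, so P = 84 and Q = 346.4.
ΔP = 84 - 54 = 30.

ΔP = 30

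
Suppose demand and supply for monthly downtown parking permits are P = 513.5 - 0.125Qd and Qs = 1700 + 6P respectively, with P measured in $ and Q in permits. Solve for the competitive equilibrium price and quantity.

P* = 172, Q* = 2732

In direct form, Qd = 4108 - 8P.
The market clears where 4108 - 8P = 1700 + 6P. Rearranging, 14P = 2408, hence P* = 172.
From the demand curve, Q* = 4108 - 8(172) = 2732.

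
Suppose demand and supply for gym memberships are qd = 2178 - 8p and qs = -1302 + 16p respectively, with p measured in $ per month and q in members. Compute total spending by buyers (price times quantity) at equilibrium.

Total spending by buyers = 147610

At equilibrium qd = qs, so 2178 - 8p = -1302 + 16p; collecting terms, 3480 = 24p and p* = 145.
From the demand curve, q* = 2178 - 8(145) = 1018.
Total spending by buyers = p* × q* = 145 × 1018 = 147610.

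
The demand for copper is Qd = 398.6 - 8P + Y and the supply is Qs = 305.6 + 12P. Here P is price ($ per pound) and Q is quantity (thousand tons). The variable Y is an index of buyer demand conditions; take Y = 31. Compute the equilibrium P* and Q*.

With Y = 31, demand is Qd = 429.6 - 8P.
Set Qd = Qs: 429.6 - 8P = 305.6 + 12P, so 124 = 20P and P* = 6.2.
Then Q* = 429.6 - 8(6.2) = 380.

P* = 6.2, Q* = 380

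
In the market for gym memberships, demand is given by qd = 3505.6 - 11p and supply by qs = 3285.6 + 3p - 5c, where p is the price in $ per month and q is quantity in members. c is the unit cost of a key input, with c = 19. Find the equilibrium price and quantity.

p* = 22.5, q* = 3258.1

With c = 19, supply is qs = 3190.6 + 3p.
At equilibrium qd = qs, so 3505.6 - 11p = 3190.6 + 3p; collecting terms, 315 = 14p and p* = 22.5.
Substitute back: q* = 3505.6 - 11(22.5) = 3258.1.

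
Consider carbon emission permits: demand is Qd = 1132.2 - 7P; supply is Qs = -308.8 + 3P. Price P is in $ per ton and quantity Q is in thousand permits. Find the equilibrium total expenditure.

Set Qd = Qs: 1132.2 - 7P = -308.8 + 3P, so 1441 = 10P and P* = 144.1.
From the demand curve, Q* = 1132.2 - 7(144.1) = 123.5.
Total expenditure = P* × Q* = 144.1 × 123.5 = 17796.35.

Total expenditure = 17796.35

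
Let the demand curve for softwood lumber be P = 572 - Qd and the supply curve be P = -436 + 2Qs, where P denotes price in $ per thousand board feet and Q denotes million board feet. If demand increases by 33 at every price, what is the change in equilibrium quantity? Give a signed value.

Rewriting in direct form: Qd = 572 - P and Qs = 218 + 0.5P.
Set Qd = Qs: 572 - P = 218 + 0.5P, so 354 = 1.5P and P* = 236.
Substitute back: Q* = 572 - 236 = 336.
After the shift, demand is Qd = 605 - P.
Re-solving, 1.5P = 387 gives P = 258 and Q = 347.
ΔQ = 347 - 336 = 11.

ΔQ = 11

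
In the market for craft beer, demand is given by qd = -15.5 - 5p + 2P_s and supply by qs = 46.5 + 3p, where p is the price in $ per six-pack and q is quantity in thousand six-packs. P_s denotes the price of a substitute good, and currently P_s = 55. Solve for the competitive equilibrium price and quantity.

With P_s = 55, demand is qd = 94.5 - 5p.
The market clears where 94.5 - 5p = 46.5 + 3p. Rearranging, 8p = 48, hence p* = 6.
Substitute back: q* = 94.5 - 5(6) = 64.5.

p* = 6, q* = 64.5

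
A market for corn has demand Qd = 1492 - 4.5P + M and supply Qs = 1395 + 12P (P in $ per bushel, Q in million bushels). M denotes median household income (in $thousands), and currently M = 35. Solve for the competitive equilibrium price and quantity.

With M = 35, demand is Qd = 1527 - 4.5P.
Equating demand and supply, 1527 - 4.5P = 1395 + 12P gives 16.5P = 132, so P* = 8.
From the demand curve, Q* = 1527 - 4.5(8) = 1491.

P* = 8, Q* = 1491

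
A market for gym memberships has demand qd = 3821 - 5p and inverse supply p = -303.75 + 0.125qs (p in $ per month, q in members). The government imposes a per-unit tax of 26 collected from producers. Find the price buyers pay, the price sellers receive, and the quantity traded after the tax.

p_b = 123, p_s = 97, q = 3206

In direct form, qs = 2430 + 8p.
With a tax of 26 on producers, they supply based on the net price p_s = p_b - 26, so qs = 2222 + 8p_b.
Market clearing requires 3821 - 5p_b = 2222 + 8p_b; hence 1599 = 13p_b and p_b = 123.
Then p_s = 123 - 26 = 97 and q = 3821 - 5(123) = 3206.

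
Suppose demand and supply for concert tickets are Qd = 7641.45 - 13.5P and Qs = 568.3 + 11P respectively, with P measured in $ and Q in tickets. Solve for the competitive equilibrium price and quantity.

P* = 288.7, Q* = 3744

The market clears where 7641.45 - 13.5P = 568.3 + 11P. Rearranging, 24.5P = 7073.15, hence P* = 288.7.
Substitute back: Q* = 7641.45 - 13.5(288.7) = 3744.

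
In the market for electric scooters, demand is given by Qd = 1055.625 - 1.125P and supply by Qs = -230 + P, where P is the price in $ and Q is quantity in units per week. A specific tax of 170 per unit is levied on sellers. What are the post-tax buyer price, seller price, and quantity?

P_b = 685, P_s = 515, Q = 285

Sellers keep P_s = P_b - 170 per unit, so supply in terms of the buyer price is Qs = -400 + P_b.
Equate demand and the shifted supply: 1055.625 - 1.125P_b = -400 + P_b, giving 2.125P_b = 1455.625, so P_b = 685.
So P_s = 515 and the quantity traded is Q = 1055.625 - 1.125(685) = 285.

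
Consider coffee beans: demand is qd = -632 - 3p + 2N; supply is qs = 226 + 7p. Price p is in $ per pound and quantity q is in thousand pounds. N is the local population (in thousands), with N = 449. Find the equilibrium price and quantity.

With N = 449, demand is qd = 266 - 3p.
The market clears where 266 - 3p = 226 + 7p. Rearranging, 10p = 40, hence p* = 4.
Then q* = 266 - 3(4) = 254.

p* = 4, q* = 254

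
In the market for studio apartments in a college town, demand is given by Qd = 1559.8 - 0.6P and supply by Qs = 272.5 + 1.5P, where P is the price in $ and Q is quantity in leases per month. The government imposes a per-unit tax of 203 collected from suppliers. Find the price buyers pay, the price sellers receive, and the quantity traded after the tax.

P_b = 758, P_s = 555, Q = 1105

The tax drives a wedge P_b - P_s = 203. Substituting P_s = P_b - 203 into supply: Qs = -32 + 1.5P_b.
Equate demand and the shifted supply: 1559.8 - 0.6P_b = -32 + 1.5P_b, giving 2.1P_b = 1591.8, so P_b = 758.
Then P_s = 758 - 203 = 555 and Q = 1559.8 - 0.6(758) = 1105.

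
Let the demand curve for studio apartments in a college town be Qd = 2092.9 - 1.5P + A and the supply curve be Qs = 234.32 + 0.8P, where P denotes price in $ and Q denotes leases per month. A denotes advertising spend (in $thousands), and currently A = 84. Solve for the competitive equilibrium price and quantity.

With A = 84, demand is Qd = 2176.9 - 1.5P.
Equating demand and supply, 2176.9 - 1.5P = 234.32 + 0.8P gives 2.3P = 1942.58, so P* = 844.6.
Plugging P* into demand: Q* = 2176.9 - 1.5(844.6) = 910.

P* = 844.6, Q* = 910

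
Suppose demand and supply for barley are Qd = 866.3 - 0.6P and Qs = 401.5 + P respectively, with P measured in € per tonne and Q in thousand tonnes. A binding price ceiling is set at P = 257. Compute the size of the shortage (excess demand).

At P = 257: Qd = 712.1 and Qs = 658.5.
Shortage = Qd - Qs = 712.1 - 658.5 = 53.6.

Shortage = 53.6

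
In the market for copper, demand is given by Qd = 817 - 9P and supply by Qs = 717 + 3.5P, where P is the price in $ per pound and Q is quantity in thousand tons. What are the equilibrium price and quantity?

Equating demand and supply, 817 - 9P = 717 + 3.5P gives 12.5P = 100, so P* = 8.
Then Q* = 817 - 9(8) = 745.

P* = 8, Q* = 745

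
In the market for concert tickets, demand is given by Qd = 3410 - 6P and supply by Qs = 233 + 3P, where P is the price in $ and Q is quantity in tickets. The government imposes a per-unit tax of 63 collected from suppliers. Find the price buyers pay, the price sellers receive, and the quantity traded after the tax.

With a tax of 63 on suppliers, they supply based on the net price P_s = P_b - 63, so Qs = 44 + 3P_b.
Market clearing requires 3410 - 6P_b = 44 + 3P_b; hence 3366 = 9P_b and P_b = 374.
So P_s = 311 and the quantity traded is Q = 3410 - 6(374) = 1166.

P_b = 374, P_s = 311, Q = 1166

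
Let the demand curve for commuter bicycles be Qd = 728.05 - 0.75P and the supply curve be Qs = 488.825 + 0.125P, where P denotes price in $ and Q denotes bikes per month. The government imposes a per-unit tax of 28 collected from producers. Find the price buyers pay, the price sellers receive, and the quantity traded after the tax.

Producers keep P_s = P_b - 28 per unit, so supply in terms of the buyer price is Qs = 485.325 + 0.125P_b.
Set Qd = Qs: 728.05 - 0.75P_b = 485.325 + 0.125P_b, so 242.725 = 0.875P_b and P_b = 277.4.
So P_s = 249.4 and the quantity traded is Q = 728.05 - 0.75(277.4) = 520.

P_b = 277.4, P_s = 249.4, Q = 520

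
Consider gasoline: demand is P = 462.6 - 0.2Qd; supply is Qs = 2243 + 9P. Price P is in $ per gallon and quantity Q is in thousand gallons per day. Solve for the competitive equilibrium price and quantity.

Rewriting in direct form: Qd = 2313 - 5P.
At equilibrium Qd = Qs, so 2313 - 5P = 2243 + 9P; collecting terms, 70 = 14P and P* = 5.
Then Q* = 2313 - 5(5) = 2288.

P* = 5, Q* = 2288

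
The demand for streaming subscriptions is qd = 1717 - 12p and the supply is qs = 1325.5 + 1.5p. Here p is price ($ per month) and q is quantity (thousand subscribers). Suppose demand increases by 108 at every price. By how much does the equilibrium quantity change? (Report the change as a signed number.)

Equating demand and supply, 1717 - 12p = 1325.5 + 1.5p gives 13.5p = 391.5, so p* = 29.
Substitute back: q* = 1717 - 12(29) = 1369.
After the shift, demand is qd = 1825 - 12p.
The new intersection has 499.5 = 13.5p, i.e. p = 37, q = 1381.
Δq = 1381 - 1369 = 12.

Δq = 12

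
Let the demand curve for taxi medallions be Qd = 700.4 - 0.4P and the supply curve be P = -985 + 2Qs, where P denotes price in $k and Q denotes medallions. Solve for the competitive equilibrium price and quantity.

P* = 231, Q* = 608

In direct form, Qs = 492.5 + 0.5P.
Set Qd = Qs: 700.4 - 0.4P = 492.5 + 0.5P, so 207.9 = 0.9P and P* = 231.
Plugging P* into demand: Q* = 700.4 - 0.4(231) = 608.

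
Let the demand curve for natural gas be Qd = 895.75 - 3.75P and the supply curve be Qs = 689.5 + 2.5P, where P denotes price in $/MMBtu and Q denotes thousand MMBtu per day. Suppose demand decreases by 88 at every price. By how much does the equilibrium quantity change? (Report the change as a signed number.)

The market clears where 895.75 - 3.75P = 689.5 + 2.5P. Rearranging, 6.25P = 206.25, hence P* = 33.
Plugging P* into demand: Q* = 895.75 - 3.75(33) = 772.
After the shift, demand is Qd = 807.75 - 3.75P.
The new intersection has 118.25 = 6.25P, i.e. P = 18.92, Q = 736.8.
ΔQ = 736.8 - 772 = -35.2.

ΔQ = -35.2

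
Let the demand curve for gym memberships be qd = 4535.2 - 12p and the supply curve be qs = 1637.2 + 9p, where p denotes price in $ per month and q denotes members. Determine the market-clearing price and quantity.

p* = 138, q* = 2879.2

Equating demand and supply, 4535.2 - 12p = 1637.2 + 9p gives 21p = 2898, so p* = 138.
Substitute back: q* = 4535.2 - 12(138) = 2879.2.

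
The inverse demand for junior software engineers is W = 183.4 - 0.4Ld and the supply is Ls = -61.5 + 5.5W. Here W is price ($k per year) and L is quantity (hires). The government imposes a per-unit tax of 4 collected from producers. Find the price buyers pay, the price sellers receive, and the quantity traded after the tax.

In direct form, Ld = 458.5 - 2.5W.
Producers keep W_s = W_b - 4 per unit, so supply in terms of the buyer price is Ls = -83.5 + 5.5W_b.
Market clearing requires 458.5 - 2.5W_b = -83.5 + 5.5W_b; hence 542 = 8W_b and W_b = 67.75.
Then W_s = 67.75 - 4 = 63.75 and L = 458.5 - 2.5(67.75) = 289.125.

W_b = 67.75, W_s = 63.75, L = 289.125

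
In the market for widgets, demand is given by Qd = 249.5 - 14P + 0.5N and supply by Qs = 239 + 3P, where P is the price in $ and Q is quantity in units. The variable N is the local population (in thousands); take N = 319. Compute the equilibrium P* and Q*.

P* = 10, Q* = 269

With N = 319, demand is Qd = 409 - 14P.
Equating demand and supply, 409 - 14P = 239 + 3P gives 17P = 170, so P* = 10.
Plugging P* into demand: Q* = 409 - 14(10) = 269.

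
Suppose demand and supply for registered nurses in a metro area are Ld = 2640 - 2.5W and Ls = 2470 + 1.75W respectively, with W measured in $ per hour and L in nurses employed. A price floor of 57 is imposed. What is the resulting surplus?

Surplus = 72.25

At W = 57: Ld = 2497.5 and Ls = 2569.75.
Surplus = Ls - Ld = 2569.75 - 2497.5 = 72.25.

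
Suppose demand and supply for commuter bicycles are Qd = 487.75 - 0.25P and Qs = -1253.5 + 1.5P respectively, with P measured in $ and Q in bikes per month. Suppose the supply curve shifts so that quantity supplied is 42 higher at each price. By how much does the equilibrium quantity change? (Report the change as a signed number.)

The market clears where 487.75 - 0.25P = -1253.5 + 1.5P. Rearranging, 1.75P = 1741.25, hence P* = 995.
Then Q* = 487.75 - 0.25(995) = 239.
After the shift, supply is Qs = -1211.5 + 1.5P.
New equilibrium: 1699.25 = 1.75P, so P = 971 and Q = 245.
ΔQ = 245 - 239 = 6.

ΔQ = 6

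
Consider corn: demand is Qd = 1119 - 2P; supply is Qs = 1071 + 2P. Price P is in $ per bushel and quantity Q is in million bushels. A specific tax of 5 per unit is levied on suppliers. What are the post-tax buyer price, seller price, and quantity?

Suppliers keep P_s = P_b - 5 per unit, so supply in terms of the buyer price is Qs = 1061 + 2P_b.
Set Qd = Qs: 1119 - 2P_b = 1061 + 2P_b, so 58 = 4P_b and P_b = 14.5.
Then P_s = 14.5 - 5 = 9.5 and Q = 1119 - 2(14.5) = 1090.

P_b = 14.5, P_s = 9.5, Q = 1090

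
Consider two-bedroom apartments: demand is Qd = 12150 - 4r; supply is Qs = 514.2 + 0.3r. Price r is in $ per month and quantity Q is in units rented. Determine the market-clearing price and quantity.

r* = 2706, Q* = 1326

Equating demand and supply, 12150 - 4r = 514.2 + 0.3r gives 4.3r = 11635.8, so r* = 2706.
Plugging r* into demand: Q* = 12150 - 4(2706) = 1326.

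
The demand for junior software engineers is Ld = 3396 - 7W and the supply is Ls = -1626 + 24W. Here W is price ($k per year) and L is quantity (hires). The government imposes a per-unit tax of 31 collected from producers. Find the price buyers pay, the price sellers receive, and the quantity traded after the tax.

Producers keep W_s = W_b - 31 per unit, so supply in terms of the buyer price is Ls = -2370 + 24W_b.
Equate demand and the shifted supply: 3396 - 7W_b = -2370 + 24W_b, giving 31W_b = 5766, so W_b = 186.
So W_s = 155 and the quantity traded is L = 3396 - 7(186) = 2094.

W_b = 186, W_s = 155, L = 2094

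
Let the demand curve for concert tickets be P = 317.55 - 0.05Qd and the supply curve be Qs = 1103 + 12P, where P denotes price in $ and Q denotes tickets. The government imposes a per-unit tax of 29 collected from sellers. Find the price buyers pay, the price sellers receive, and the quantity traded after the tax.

P_b = 174.875, P_s = 145.875, Q = 2853.5

In direct form, Qd = 6351 - 20P.
Sellers keep P_s = P_b - 29 per unit, so supply in terms of the buyer price is Qs = 755 + 12P_b.
Set Qd = Qs: 6351 - 20P_b = 755 + 12P_b, so 5596 = 32P_b and P_b = 174.875.
So P_s = 145.875 and the quantity traded is Q = 6351 - 20(174.875) = 2853.5.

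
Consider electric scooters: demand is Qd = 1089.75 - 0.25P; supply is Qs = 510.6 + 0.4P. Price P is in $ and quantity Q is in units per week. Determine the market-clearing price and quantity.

P* = 891, Q* = 867

Equating demand and supply, 1089.75 - 0.25P = 510.6 + 0.4P gives 0.65P = 579.15, so P* = 891.
From the demand curve, Q* = 1089.75 - 0.25(891) = 867.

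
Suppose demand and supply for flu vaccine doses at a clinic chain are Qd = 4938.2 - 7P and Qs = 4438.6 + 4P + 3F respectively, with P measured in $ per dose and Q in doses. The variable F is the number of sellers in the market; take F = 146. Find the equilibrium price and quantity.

With F = 146, supply is Qs = 4876.6 + 4P.
At equilibrium Qd = Qs, so 4938.2 - 7P = 4876.6 + 4P; collecting terms, 61.6 = 11P and P* = 5.6.
Plugging P* into demand: Q* = 4938.2 - 7(5.6) = 4899.

P* = 5.6, Q* = 4899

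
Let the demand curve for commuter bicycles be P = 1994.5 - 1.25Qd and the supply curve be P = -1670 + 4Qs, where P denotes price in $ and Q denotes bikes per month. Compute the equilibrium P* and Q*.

P* = 1122, Q* = 698

Solving each curve for Q: Qd = 1595.6 - 0.8P and Qs = 417.5 + 0.25P.
Equating demand and supply, 1595.6 - 0.8P = 417.5 + 0.25P gives 1.05P = 1178.1, so P* = 1122.
From the demand curve, Q* = 1595.6 - 0.8(1122) = 698.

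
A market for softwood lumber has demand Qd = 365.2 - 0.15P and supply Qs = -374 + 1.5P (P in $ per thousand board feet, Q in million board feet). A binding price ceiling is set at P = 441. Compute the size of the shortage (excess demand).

At P = 441: Qd = 299.05 and Qs = 287.5.
Shortage = Qd - Qs = 299.05 - 287.5 = 11.55.

Shortage = 11.55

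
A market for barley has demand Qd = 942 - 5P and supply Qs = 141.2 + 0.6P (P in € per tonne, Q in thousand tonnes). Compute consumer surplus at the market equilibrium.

At equilibrium Qd = Qs, so 942 - 5P = 141.2 + 0.6P; collecting terms, 800.8 = 5.6P and P* = 143.
Then Q* = 942 - 5(143) = 227.
Demand choke price (Qd = 0): P = 942/5 = 188.4. Consumer surplus = ½ × (188.4 - 143) × 227 = 5152.9.

Consumer surplus = 5152.9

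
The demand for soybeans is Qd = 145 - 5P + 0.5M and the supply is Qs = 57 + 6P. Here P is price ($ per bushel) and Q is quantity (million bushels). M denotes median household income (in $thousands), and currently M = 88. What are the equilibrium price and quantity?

P* = 12, Q* = 129

With M = 88, demand is Qd = 189 - 5P.
Equating demand and supply, 189 - 5P = 57 + 6P gives 11P = 132, so P* = 12.
Substitute back: Q* = 189 - 5(12) = 129.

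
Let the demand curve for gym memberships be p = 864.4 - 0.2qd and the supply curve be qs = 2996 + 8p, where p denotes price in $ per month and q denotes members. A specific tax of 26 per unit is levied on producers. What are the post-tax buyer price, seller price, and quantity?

Rewriting in direct form: qd = 4322 - 5p.
The tax drives a wedge p_b - p_s = 26. Substituting p_s = p_b - 26 into supply: qs = 2788 + 8p_b.
Set qd = qs: 4322 - 5p_b = 2788 + 8p_b, so 1534 = 13p_b and p_b = 118.
So p_s = 92 and the quantity traded is q = 4322 - 5(118) = 3732.

p_b = 118, p_s = 92, q = 3732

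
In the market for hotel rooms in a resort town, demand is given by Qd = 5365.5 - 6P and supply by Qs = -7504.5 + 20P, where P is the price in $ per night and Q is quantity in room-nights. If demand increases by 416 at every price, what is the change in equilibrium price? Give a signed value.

ΔP = 16

At equilibrium Qd = Qs, so 5365.5 - 6P = -7504.5 + 20P; collecting terms, 12870 = 26P and P* = 495.
From the demand curve, Q* = 5365.5 - 6(495) = 2395.5.
After the shift, demand is Qd = 5781.5 - 6P.
New equilibrium: 13286 = 26P, so P = 511 and Q = 2715.5.
ΔP = 511 - 495 = 16.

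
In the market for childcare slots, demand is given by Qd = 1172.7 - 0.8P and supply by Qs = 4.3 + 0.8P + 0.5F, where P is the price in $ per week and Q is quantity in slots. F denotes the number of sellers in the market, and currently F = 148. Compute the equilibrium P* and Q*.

With F = 148, supply is Qs = 78.3 + 0.8P.
At equilibrium Qd = Qs, so 1172.7 - 0.8P = 78.3 + 0.8P; collecting terms, 1094.4 = 1.6P and P* = 684.
Then Q* = 1172.7 - 0.8(684) = 625.5.

P* = 684, Q* = 625.5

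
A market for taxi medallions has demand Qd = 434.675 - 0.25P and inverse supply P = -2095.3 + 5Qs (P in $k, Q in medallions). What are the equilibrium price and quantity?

P* = 34.7, Q* = 426

Solving each curve for Q: Qs = 419.06 + 0.2P.
Equating demand and supply, 434.675 - 0.25P = 419.06 + 0.2P gives 0.45P = 15.615, so P* = 34.7.
From the demand curve, Q* = 434.675 - 0.25(34.7) = 426.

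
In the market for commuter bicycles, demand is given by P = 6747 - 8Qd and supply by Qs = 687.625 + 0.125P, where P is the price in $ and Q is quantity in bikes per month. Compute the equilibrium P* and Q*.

Inverting to quantity form: Qd = 843.375 - 0.125P.
Equating demand and supply, 843.375 - 0.125P = 687.625 + 0.125P gives 0.25P = 155.75, so P* = 623.
Substitute back: Q* = 843.375 - 0.125(623) = 765.5.

P* = 623, Q* = 765.5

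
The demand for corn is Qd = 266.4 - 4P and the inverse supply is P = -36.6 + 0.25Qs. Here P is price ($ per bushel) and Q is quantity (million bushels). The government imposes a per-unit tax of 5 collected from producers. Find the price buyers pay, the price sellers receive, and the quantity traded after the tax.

Solving each curve for Q: Qs = 146.4 + 4P.
Producers keep P_s = P_b - 5 per unit, so supply in terms of the buyer price is Qs = 126.4 + 4P_b.
Market clearing requires 266.4 - 4P_b = 126.4 + 4P_b; hence 140 = 8P_b and P_b = 17.5.
So P_s = 12.5 and the quantity traded is Q = 266.4 - 4(17.5) = 196.4.

P_b = 17.5, P_s = 12.5, Q = 196.4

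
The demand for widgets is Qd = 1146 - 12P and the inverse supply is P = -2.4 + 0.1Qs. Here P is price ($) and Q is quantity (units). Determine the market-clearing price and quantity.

P* = 51, Q* = 534

Solving each curve for Q: Qs = 24 + 10P.
At equilibrium Qd = Qs, so 1146 - 12P = 24 + 10P; collecting terms, 1122 = 22P and P* = 51.
Plugging P* into demand: Q* = 1146 - 12(51) = 534.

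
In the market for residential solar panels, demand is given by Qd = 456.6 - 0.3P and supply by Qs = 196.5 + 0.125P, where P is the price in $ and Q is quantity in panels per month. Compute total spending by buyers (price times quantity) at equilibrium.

The market clears where 456.6 - 0.3P = 196.5 + 0.125P. Rearranging, 0.425P = 260.1, hence P* = 612.
Plugging P* into demand: Q* = 456.6 - 0.3(612) = 273.
Total spending by buyers = P* × Q* = 612 × 273 = 167076.

Total spending by buyers = 167076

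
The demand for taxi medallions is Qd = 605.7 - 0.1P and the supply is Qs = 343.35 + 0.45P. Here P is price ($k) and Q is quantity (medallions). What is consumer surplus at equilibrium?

Consumer surplus = 1556820

Set Qd = Qs: 605.7 - 0.1P = 343.35 + 0.45P, so 262.35 = 0.55P and P* = 477.
Then Q* = 605.7 - 0.1(477) = 558.
Demand choke price (Qd = 0): P = 605.7/0.1 = 6057. Consumer surplus = ½ × (6057 - 477) × 558 = 1556820.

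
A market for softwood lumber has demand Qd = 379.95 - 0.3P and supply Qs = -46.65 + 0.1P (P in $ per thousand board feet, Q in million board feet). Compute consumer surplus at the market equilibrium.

At equilibrium Qd = Qs, so 379.95 - 0.3P = -46.65 + 0.1P; collecting terms, 426.6 = 0.4P and P* = 1066.5.
From the demand curve, Q* = 379.95 - 0.3(1066.5) = 60.
Demand choke price (Qd = 0): P = 379.95/0.3 = 1266.5. Consumer surplus = ½ × (1266.5 - 1066.5) × 60 = 6000.

Consumer surplus = 6000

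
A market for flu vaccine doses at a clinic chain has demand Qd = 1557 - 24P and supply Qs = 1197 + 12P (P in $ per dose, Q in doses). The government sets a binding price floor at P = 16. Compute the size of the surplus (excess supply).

Surplus = 216

With P fixed at 16, quantity demanded is 1173 and quantity supplied is 1389.
Surplus = Qs - Qd = 1389 - 1173 = 216.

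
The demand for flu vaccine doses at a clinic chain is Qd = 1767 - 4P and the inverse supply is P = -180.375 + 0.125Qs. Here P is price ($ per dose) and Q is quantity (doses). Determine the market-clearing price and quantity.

P* = 27, Q* = 1659

Rewriting in direct form: Qs = 1443 + 8P.
Set Qd = Qs: 1767 - 4P = 1443 + 8P, so 324 = 12P and P* = 27.
From the demand curve, Q* = 1767 - 4(27) = 1659.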